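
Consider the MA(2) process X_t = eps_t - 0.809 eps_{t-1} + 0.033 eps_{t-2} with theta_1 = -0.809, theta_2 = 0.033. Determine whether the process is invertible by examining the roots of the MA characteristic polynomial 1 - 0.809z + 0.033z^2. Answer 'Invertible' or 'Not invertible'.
\text{Invertible}

The MA(q) characteristic polynomial is P(z) = 1 - 0.809z + 0.033z^2.
Invertibility requires all roots to lie outside the unit circle, i.e. |z| > 1 for every root.
Set 1 + (-0.809) z + (0.033) z^2 = 0, i.e. a z^2 + b z + c = 0 with a = 0.033, b = -0.809, c = 1.
Discriminant D = b^2 - 4ac = (-0.809)^2 - 4*(0.033)*1 = 0.654481 - (0.132) = 0.522481.
D >= 0, so the roots are real: z = (-b +/- sqrt(D)) / (2a) = (0.809 +/- 0.722828) / (0.066).
  z_1 = (0.809 + 0.722828) / (0.066) = 23.2095,   |z_1| = 23.2095.
  z_2 = (0.809 - 0.722828) / (0.066) = 1.3056,   |z_2| = 1.3056.
Moduli of all roots: 23.2095, 1.3056.
All moduli strictly greater than 1? Yes.
Verdict: Invertible.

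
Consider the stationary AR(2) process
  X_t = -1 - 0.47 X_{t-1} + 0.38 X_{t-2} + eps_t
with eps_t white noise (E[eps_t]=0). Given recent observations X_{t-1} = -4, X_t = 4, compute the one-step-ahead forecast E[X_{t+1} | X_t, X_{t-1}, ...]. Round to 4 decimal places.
E[X_{t+1} \mid \mathcal F_t] = -4.4000

For an AR(p) model X_t = c + sum_i phi_i X_{t-i} + eps_t, the
one-step-ahead conditional mean is
  E[X_{t+1} | X_t, ...] = c + sum_i phi_i X_{t+1-i}.
Substitute known values:
  E[X_{t+1} | ...] = -1 + (-0.47) * (4) + (0.38) * (-4)
                   = -4.4000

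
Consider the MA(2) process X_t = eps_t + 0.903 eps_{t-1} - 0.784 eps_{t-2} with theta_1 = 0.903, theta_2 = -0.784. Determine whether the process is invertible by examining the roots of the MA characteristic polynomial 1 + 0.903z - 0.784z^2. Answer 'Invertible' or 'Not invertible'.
\text{Not invertible}

The MA(q) characteristic polynomial is P(z) = 1 + 0.903z - 0.784z^2.
Invertibility requires all roots to lie outside the unit circle, i.e. |z| > 1 for every root.
Set 1 + (0.903) z + (-0.784) z^2 = 0, i.e. a z^2 + b z + c = 0 with a = -0.784, b = 0.903, c = 1.
Discriminant D = b^2 - 4ac = (0.903)^2 - 4*(-0.784)*1 = 0.815409 - (-3.136) = 3.951409.
D >= 0, so the roots are real: z = (-b +/- sqrt(D)) / (2a) = (-0.903 +/- 1.987815) / (-1.568).
  z_1 = (-0.903 + 1.987815) / (-1.568) = -0.6918,   |z_1| = 0.6918.
  z_2 = (-0.903 - 1.987815) / (-1.568) = 1.8436,   |z_2| = 1.8436.
Moduli of all roots: 0.6918, 1.8436.
All moduli strictly greater than 1? No.
Verdict: Not invertible.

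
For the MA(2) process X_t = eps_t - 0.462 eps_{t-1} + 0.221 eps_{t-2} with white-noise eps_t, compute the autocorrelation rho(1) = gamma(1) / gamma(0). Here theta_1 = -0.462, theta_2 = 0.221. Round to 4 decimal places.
\rho(1) = -0.4469

For an MA(q) process with theta_0 = 1, the autocovariance is
  gamma(k) = sigma^2 * sum_{i=0..q-k} theta_i * theta_{i+k},
and rho(k) = gamma(k) / gamma(0). Sigma^2 cancels.
  numerator   = (1)*(-0.462) + (-0.462)*(0.221) = -0.564102.
  denominator = (1)^2 + (-0.462)^2 + (0.221)^2 = 1.262285.
  rho(1) = -0.564102 / 1.262285 = -0.4469.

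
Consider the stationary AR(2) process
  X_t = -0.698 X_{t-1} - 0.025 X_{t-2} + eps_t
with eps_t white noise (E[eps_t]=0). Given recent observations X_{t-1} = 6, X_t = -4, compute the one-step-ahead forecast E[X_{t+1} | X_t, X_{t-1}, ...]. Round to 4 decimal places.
E[X_{t+1} \mid \mathcal F_t] = 2.6420

For an AR(p) model X_t = c + sum_i phi_i X_{t-i} + eps_t, the
one-step-ahead conditional mean is
  E[X_{t+1} | X_t, ...] = c + sum_i phi_i X_{t+1-i}.
Substitute known values:
  E[X_{t+1} | ...] = (-0.698) * (-4) + (-0.025) * (6)
                   = 2.6420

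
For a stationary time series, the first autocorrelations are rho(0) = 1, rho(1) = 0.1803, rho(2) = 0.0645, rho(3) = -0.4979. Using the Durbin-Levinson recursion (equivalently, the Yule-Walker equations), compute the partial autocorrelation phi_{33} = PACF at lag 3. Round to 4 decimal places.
\phi_{33} = -0.5330

The PACF at lag k is phi_{kk}, the last component of the solution
to the Yule-Walker system G_k phi = r_k where
  (G_k)_{ij} = rho(|i - j|), (r_k)_i = rho(i), i,j = 1..k.
Equivalently, Durbin-Levinson gives phi_{kk} iteratively:
  phi_{11} = rho(1)
  phi_{kk} = [rho(k) - sum_{j=1..k-1} phi_{k-1,j} rho(k-j)]
            / [1 - sum_{j=1..k-1} phi_{k-1,j} rho(j)],
  phi_{k,j} = phi_{k-1,j} - phi_{kk} phi_{k-1,k-j},  j = 1..k-1.
Step k = 1:
  phi_11 = rho(1) = 0.1803.
Step k = 2:
  phi_22 = [rho(2) - phi_11 rho(1)] / [1 - phi_11 rho(1)] = [0.0645 - (0.1803)(0.1803)] / [1 - (0.1803)(0.1803)]
         = 0.03199191 / 0.96749191 = 0.033067.
  Update: phi_21 = phi_11 - phi_22 phi_11 = 0.1803 - (0.033067)(0.1803) = 0.174338.
Step k = 3:
  phi_33 = [rho(3) - phi_21 rho(2) - phi_22 rho(1)] / [1 - phi_21 rho(1) - phi_22 rho(2)]
    numerator   = -0.4979 - (0.174338)(0.0645) - (0.033067)(0.1803) = -0.51510676
    denominator = 1 - (0.174338)(0.1803) - (0.033067)(0.0645) = 0.96643404
  phi_33 = -0.51510676 / 0.96643404 = -0.533.
Therefore phi_{33} = -0.5330.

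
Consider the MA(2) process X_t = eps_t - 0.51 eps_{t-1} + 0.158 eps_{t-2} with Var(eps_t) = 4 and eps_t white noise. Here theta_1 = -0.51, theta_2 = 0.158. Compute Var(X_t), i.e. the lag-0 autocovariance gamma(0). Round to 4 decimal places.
\gamma(0) = 5.1403

For an MA(q) process X_t = eps_t + sum_i theta_i eps_{t-i} with
Var(eps_t) = sigma^2, the variance is
  gamma(0) = sigma^2 * (1 + sum_i theta_i^2).
  sum_i theta_i^2 = (-0.51)^2 + (0.158)^2 = 0.2601 + 0.024964 = 0.285064.
  gamma(0) = 4 * (1 + 0.285064) = 4 * 1.285064 = 5.140256, which rounds to 5.1403.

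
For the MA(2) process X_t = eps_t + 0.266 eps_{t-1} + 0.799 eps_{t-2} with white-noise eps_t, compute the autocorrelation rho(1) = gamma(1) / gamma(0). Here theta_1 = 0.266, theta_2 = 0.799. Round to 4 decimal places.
\rho(1) = 0.2800

For an MA(q) process with theta_0 = 1, the autocovariance is
  gamma(k) = sigma^2 * sum_{i=0..q-k} theta_i * theta_{i+k},
and rho(k) = gamma(k) / gamma(0). Sigma^2 cancels.
  numerator   = (1)*(0.266) + (0.266)*(0.799) = 0.478534.
  denominator = (1)^2 + (0.266)^2 + (0.799)^2 = 1.709157.
  rho(1) = 0.478534 / 1.709157 = 0.2800.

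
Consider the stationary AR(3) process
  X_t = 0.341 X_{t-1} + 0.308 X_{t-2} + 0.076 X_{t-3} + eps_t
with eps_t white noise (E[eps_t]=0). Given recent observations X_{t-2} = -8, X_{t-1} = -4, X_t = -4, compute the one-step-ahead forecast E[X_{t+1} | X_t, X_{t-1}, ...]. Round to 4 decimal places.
E[X_{t+1} \mid \mathcal F_t] = -3.2040

For an AR(p) model X_t = c + sum_i phi_i X_{t-i} + eps_t, the
one-step-ahead conditional mean is
  E[X_{t+1} | X_t, ...] = c + sum_i phi_i X_{t+1-i}.
Substitute known values:
  E[X_{t+1} | ...] = (0.341) * (-4) + (0.308) * (-4) + (0.076) * (-8)
                   = -3.2040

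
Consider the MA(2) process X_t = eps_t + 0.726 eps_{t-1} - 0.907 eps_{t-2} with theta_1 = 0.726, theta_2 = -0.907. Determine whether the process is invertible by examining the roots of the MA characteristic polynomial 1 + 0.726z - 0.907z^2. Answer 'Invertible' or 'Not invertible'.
\text{Not invertible}

The MA(q) characteristic polynomial is P(z) = 1 + 0.726z - 0.907z^2.
Invertibility requires all roots to lie outside the unit circle, i.e. |z| > 1 for every root.
Set 1 + (0.726) z + (-0.907) z^2 = 0, i.e. a z^2 + b z + c = 0 with a = -0.907, b = 0.726, c = 1.
Discriminant D = b^2 - 4ac = (0.726)^2 - 4*(-0.907)*1 = 0.527076 - (-3.628) = 4.155076.
D >= 0, so the roots are real: z = (-b +/- sqrt(D)) / (2a) = (-0.726 +/- 2.0384) / (-1.814).
  z_1 = (-0.726 + 2.0384) / (-1.814) = -0.7235,   |z_1| = 0.7235.
  z_2 = (-0.726 - 2.0384) / (-1.814) = 1.5239,   |z_2| = 1.5239.
Moduli of all roots: 0.7235, 1.5239.
All moduli strictly greater than 1? No.
Verdict: Not invertible.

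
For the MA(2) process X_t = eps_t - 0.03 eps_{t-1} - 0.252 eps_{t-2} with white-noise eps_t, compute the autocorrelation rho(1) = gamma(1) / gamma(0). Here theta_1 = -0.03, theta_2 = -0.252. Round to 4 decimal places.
\rho(1) = -0.0211

For an MA(q) process with theta_0 = 1, the autocovariance is
  gamma(k) = sigma^2 * sum_{i=0..q-k} theta_i * theta_{i+k},
and rho(k) = gamma(k) / gamma(0). Sigma^2 cancels.
  numerator   = (1)*(-0.03) + (-0.03)*(-0.252) = -0.02244.
  denominator = (1)^2 + (-0.03)^2 + (-0.252)^2 = 1.064404.
  rho(1) = -0.02244 / 1.064404 = -0.0211.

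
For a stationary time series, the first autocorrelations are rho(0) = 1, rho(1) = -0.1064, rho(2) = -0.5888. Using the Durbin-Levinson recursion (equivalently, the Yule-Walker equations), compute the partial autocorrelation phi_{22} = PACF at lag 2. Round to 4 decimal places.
\phi_{22} = -0.6070

The PACF at lag k is phi_{kk}, the last component of the solution
to the Yule-Walker system G_k phi = r_k where
  (G_k)_{ij} = rho(|i - j|), (r_k)_i = rho(i), i,j = 1..k.
Equivalently, Durbin-Levinson gives phi_{kk} iteratively:
  phi_{11} = rho(1)
  phi_{kk} = [rho(k) - sum_{j=1..k-1} phi_{k-1,j} rho(k-j)]
            / [1 - sum_{j=1..k-1} phi_{k-1,j} rho(j)],
  phi_{k,j} = phi_{k-1,j} - phi_{kk} phi_{k-1,k-j},  j = 1..k-1.
Step k = 1:
  phi_11 = rho(1) = -0.1064.
Step k = 2:
  phi_22 = [rho(2) - phi_11 rho(1)] / [1 - phi_11 rho(1)] = [-0.5888 - (-0.1064)(-0.1064)] / [1 - (-0.1064)(-0.1064)]
         = -0.60012096 / 0.98867904 = -0.607.
Therefore phi_{22} = -0.6070.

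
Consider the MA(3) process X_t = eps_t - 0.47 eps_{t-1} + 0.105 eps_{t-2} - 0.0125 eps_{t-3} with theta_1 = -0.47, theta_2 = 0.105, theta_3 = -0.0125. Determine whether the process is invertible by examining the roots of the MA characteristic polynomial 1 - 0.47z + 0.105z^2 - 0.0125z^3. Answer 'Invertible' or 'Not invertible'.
\text{Invertible}

The MA(q) characteristic polynomial is P(z) = 1 - 0.47z + 0.105z^2 - 0.0125z^3.
Invertibility requires all roots to lie outside the unit circle, i.e. |z| > 1 for every root.
Degree 3: look for a simple real root z0 first, then factor out (1 - z/z0) and solve the remaining quadratic.
Testing z0 = 4: P(4) = 1 + (-0.47)(4) + (0.105)(4)^2 + (-0.0125)(4)^3
  = 1 + (-1.88) + (1.68) + (-0.8) = 0.  So z_0 = 4 is a root, |z_0| = 4.
Divide out the factor (1 - 0.25 z) = (1 - z/z0) (since 1/z0 = 0.25):
  P(z) = (1 - 0.25 z)(1 + (-0.22) z + (0.05) z^2)
  [check: z-coef -0.22 - (0.25) = -0.47; z^2-coef 0.05 - (0.25)(-0.22) = 0.105; z^3-coef -(0.25)(0.05) = -0.0125.]
Remaining roots from the quadratic factor 1 + (-0.22) z + (0.05) z^2:
  Set 1 + (-0.22) z + (0.05) z^2 = 0, i.e. a z^2 + b z + c = 0 with a = 0.05, b = -0.22, c = 1.
  Discriminant D = b^2 - 4ac = (-0.22)^2 - 4*(0.05)*1 = 0.0484 - (0.2) = -0.1516.
  D < 0, so the roots are the complex-conjugate pair z = (-b +/- i sqrt(-D)) / (2a) = 2.2 +/- 3.8936i.
  For a conjugate pair |z|^2 = z * conj(z) = (product of roots) = c/a = 1/(0.05) = 20, so |z| = sqrt(20) = 4.4721 for both roots.
Moduli of all roots: 4.0000, 4.4721, 4.4721.
All moduli strictly greater than 1? Yes.
Verdict: Invertible.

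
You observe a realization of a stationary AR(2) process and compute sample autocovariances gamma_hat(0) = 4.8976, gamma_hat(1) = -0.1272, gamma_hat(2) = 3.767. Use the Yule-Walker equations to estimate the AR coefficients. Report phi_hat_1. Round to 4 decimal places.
\hat\phi_{1} = -0.0060

The Yule-Walker equations for an AR(p) process read, in matrix form,
  Gamma_p phi = r_p,   with   (Gamma_p)_{ij} = gamma(|i - j|),
                       (r_p)_i = gamma(i),   i,j = 1..p.
Substitute the sample gammas (Toeplitz matrix and right-hand side of size 2):
  Gamma_p = [[4.8976, -0.1272], [-0.1272, 4.8976]]
  r_p     = [-0.1272, 3.767]
Written out:
  4.8976 phi_1 - 0.1272 phi_2 = -0.1272
  -0.1272 phi_1 + 4.8976 phi_2 = 3.767
Solve by Cramer's rule:
  det = gamma(0)^2 - gamma(1)^2 = (4.8976)^2 - (-0.1272)^2 = 23.98648576 - 0.01617984 = 23.97030592
  phi_hat_1 = [gamma(1) gamma(0) - gamma(1) gamma(2)] / det = [(-0.1272)(4.8976) - (-0.1272)(3.767)] / 23.97030592 = -0.14381232 / 23.97030592 = -0.006
  phi_hat_2 = [gamma(0) gamma(2) - gamma(1)^2] / det = [(4.8976)(3.767) - (-0.1272)^2] / 23.97030592 = 18.43307936 / 23.97030592 = 0.769
So phi_hat = [-0.0060, 0.7690].
Therefore phi_hat_1 = -0.0060.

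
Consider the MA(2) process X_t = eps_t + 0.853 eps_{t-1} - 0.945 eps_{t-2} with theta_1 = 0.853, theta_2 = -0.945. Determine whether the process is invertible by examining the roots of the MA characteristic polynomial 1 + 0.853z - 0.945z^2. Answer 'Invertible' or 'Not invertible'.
\text{Not invertible}

The MA(q) characteristic polynomial is P(z) = 1 + 0.853z - 0.945z^2.
Invertibility requires all roots to lie outside the unit circle, i.e. |z| > 1 for every root.
Set 1 + (0.853) z + (-0.945) z^2 = 0, i.e. a z^2 + b z + c = 0 with a = -0.945, b = 0.853, c = 1.
Discriminant D = b^2 - 4ac = (0.853)^2 - 4*(-0.945)*1 = 0.727609 - (-3.78) = 4.507609.
D >= 0, so the roots are real: z = (-b +/- sqrt(D)) / (2a) = (-0.853 +/- 2.123113) / (-1.89).
  z_1 = (-0.853 + 2.123113) / (-1.89) = -0.672,   |z_1| = 0.672.
  z_2 = (-0.853 - 2.123113) / (-1.89) = 1.5747,   |z_2| = 1.5747.
Moduli of all roots: 0.6720, 1.5747.
All moduli strictly greater than 1? No.
Verdict: Not invertible.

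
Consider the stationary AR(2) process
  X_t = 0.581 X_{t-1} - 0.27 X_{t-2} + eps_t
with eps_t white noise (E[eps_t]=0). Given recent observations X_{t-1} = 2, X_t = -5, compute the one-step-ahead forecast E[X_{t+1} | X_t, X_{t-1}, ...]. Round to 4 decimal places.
E[X_{t+1} \mid \mathcal F_t] = -3.4450

For an AR(p) model X_t = c + sum_i phi_i X_{t-i} + eps_t, the
one-step-ahead conditional mean is
  E[X_{t+1} | X_t, ...] = c + sum_i phi_i X_{t+1-i}.
Substitute known values:
  E[X_{t+1} | ...] = (0.581) * (-5) + (-0.27) * (2)
                   = -3.4450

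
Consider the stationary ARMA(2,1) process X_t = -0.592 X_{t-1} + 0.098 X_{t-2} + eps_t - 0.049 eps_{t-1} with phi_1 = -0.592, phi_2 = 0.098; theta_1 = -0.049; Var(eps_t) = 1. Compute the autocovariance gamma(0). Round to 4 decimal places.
\gamma(0) = 1.8921

Multiply the model equation by X_{t-k} and take expectations. With theta_0 = psi_0 = 1 and psi_j the MA(infinity) weights, this gives
  gamma(k) - sum_i phi_i gamma(k-i) = c_k,
  c_k = sigma^2 * sum_{j=k..q} theta_j psi_{j-k}   (c_k = 0 for k > q),
using gamma(-m) = gamma(m).
psi-weights needed (psi_j = theta_j + sum_i phi_i psi_{j-i}):
  psi_1 = theta_1 + phi_1 = -0.049 + (-0.592) = -0.641
Right-hand sides:
  c_0 = sigma^2 (1 + theta_1 psi_1) = 1 * (1 + (-0.049)(-0.641)) = 1 * 1.031409 = 1.031409
  c_1 = sigma^2 theta_1 = 1 * (-0.049) = -0.049
  c_2 = 0
Equations for k = 0, 1, 2 (AR order 2, c_2 = 0):
  (E0) gamma(0) = phi_1 gamma(1) + phi_2 gamma(2) + c_0
  (E1) gamma(1) = phi_1 gamma(0) + phi_2 gamma(1) + c_1
  (E2) gamma(2) = phi_1 gamma(1) + phi_2 gamma(0)
From (E1): gamma(1) = A gamma(0) + B with
  A = phi_1 / (1 - phi_2) = -0.592 / 0.902 = -0.656319,   B = c_1 / (1 - phi_2) = -0.049 / 0.902 = -0.054324.
Insert (E2) into (E0): gamma(0) (1 - phi_2^2) = phi_1 (1 + phi_2) gamma(1) + c_0.
  phi_1 (1 + phi_2) = (-0.592)(1.098) = -0.650016,   1 - phi_2^2 = 0.990396.
Replace gamma(1) by A gamma(0) + B and collect gamma(0):
  gamma(0) [0.990396 - (-0.650016)(-0.656319)] = (-0.650016)(-0.054324) + 1.031409
  gamma(0) * 0.563778 = 1.06672
  gamma(0) = 1.06672 / 0.563778 = 1.892093.
Therefore gamma(0) = 1.8921 (to 4 decimal places).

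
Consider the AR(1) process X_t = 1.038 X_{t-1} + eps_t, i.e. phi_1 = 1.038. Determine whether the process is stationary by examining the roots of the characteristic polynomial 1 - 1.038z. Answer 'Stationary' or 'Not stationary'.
\text{Not stationary}

The AR(p) characteristic polynomial is P(z) = 1 - 1.038z.
Stationarity requires all roots to lie outside the unit circle, i.e. |z| > 1 for every root.
This is linear in z: 1 + (-1.038) z = 0  =>  z = -1/(-1.038) = 0.963391,  |z| = 0.963391.
Moduli of all roots: 0.9634.
All moduli strictly greater than 1? No.
Verdict: Not stationary.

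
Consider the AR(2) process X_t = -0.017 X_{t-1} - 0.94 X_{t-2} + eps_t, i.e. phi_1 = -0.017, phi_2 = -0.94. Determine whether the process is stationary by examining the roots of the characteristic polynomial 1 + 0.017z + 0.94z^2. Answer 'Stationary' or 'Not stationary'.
\text{Stationary}

The AR(p) characteristic polynomial is P(z) = 1 + 0.017z + 0.94z^2.
Stationarity requires all roots to lie outside the unit circle, i.e. |z| > 1 for every root.
Set 1 + (0.017) z + (0.94) z^2 = 0, i.e. a z^2 + b z + c = 0 with a = 0.94, b = 0.017, c = 1.
Discriminant D = b^2 - 4ac = (0.017)^2 - 4*(0.94)*1 = 0.000289 - (3.76) = -3.759711.
D < 0, so the roots are the complex-conjugate pair z = (-b +/- i sqrt(-D)) / (2a) = -0.009 +/- 1.0314i.
For a conjugate pair |z|^2 = z * conj(z) = (product of roots) = c/a = 1/(0.94) = 1.06383, so |z| = sqrt(1.06383) = 1.0314 for both roots.
Moduli of all roots: 1.0314, 1.0314.
All moduli strictly greater than 1? Yes.
Verdict: Stationary.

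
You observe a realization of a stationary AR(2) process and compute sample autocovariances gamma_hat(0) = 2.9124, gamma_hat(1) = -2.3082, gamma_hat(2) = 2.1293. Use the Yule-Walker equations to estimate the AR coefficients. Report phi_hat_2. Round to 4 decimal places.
\hat\phi_{2} = 0.2770

The Yule-Walker equations for an AR(p) process read, in matrix form,
  Gamma_p phi = r_p,   with   (Gamma_p)_{ij} = gamma(|i - j|),
                       (r_p)_i = gamma(i),   i,j = 1..p.
Substitute the sample gammas (Toeplitz matrix and right-hand side of size 2):
  Gamma_p = [[2.9124, -2.3082], [-2.3082, 2.9124]]
  r_p     = [-2.3082, 2.1293]
Written out:
  2.9124 phi_1 - 2.3082 phi_2 = -2.3082
  -2.3082 phi_1 + 2.9124 phi_2 = 2.1293
Solve by Cramer's rule:
  det = gamma(0)^2 - gamma(1)^2 = (2.9124)^2 - (-2.3082)^2 = 8.48207376 - 5.32778724 = 3.15428652
  phi_hat_1 = [gamma(1) gamma(0) - gamma(1) gamma(2)] / det = [(-2.3082)(2.9124) - (-2.3082)(2.1293)] / 3.15428652 = -1.80755142 / 3.15428652 = -0.573
  phi_hat_2 = [gamma(0) gamma(2) - gamma(1)^2] / det = [(2.9124)(2.1293) - (-2.3082)^2] / 3.15428652 = 0.87358608 / 3.15428652 = 0.277
So phi_hat = [-0.5730, 0.2770].
Therefore phi_hat_2 = 0.2770.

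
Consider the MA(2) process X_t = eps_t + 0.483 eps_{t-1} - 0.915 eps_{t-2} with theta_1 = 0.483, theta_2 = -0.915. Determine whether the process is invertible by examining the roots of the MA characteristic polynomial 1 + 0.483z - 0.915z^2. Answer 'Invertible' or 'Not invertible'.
\text{Not invertible}

The MA(q) characteristic polynomial is P(z) = 1 + 0.483z - 0.915z^2.
Invertibility requires all roots to lie outside the unit circle, i.e. |z| > 1 for every root.
Set 1 + (0.483) z + (-0.915) z^2 = 0, i.e. a z^2 + b z + c = 0 with a = -0.915, b = 0.483, c = 1.
Discriminant D = b^2 - 4ac = (0.483)^2 - 4*(-0.915)*1 = 0.233289 - (-3.66) = 3.893289.
D >= 0, so the roots are real: z = (-b +/- sqrt(D)) / (2a) = (-0.483 +/- 1.973142) / (-1.83).
  z_1 = (-0.483 + 1.973142) / (-1.83) = -0.8143,   |z_1| = 0.8143.
  z_2 = (-0.483 - 1.973142) / (-1.83) = 1.3422,   |z_2| = 1.3422.
Moduli of all roots: 0.8143, 1.3422.
All moduli strictly greater than 1? No.
Verdict: Not invertible.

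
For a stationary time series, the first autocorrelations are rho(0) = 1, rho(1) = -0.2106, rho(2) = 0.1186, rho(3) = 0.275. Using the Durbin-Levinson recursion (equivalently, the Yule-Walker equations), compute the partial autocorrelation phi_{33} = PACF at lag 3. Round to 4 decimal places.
\phi_{33} = 0.3310

The PACF at lag k is phi_{kk}, the last component of the solution
to the Yule-Walker system G_k phi = r_k where
  (G_k)_{ij} = rho(|i - j|), (r_k)_i = rho(i), i,j = 1..k.
Equivalently, Durbin-Levinson gives phi_{kk} iteratively:
  phi_{11} = rho(1)
  phi_{kk} = [rho(k) - sum_{j=1..k-1} phi_{k-1,j} rho(k-j)]
            / [1 - sum_{j=1..k-1} phi_{k-1,j} rho(j)],
  phi_{k,j} = phi_{k-1,j} - phi_{kk} phi_{k-1,k-j},  j = 1..k-1.
Step k = 1:
  phi_11 = rho(1) = -0.2106.
Step k = 2:
  phi_22 = [rho(2) - phi_11 rho(1)] / [1 - phi_11 rho(1)] = [0.1186 - (-0.2106)(-0.2106)] / [1 - (-0.2106)(-0.2106)]
         = 0.07424764 / 0.95564764 = 0.077694.
  Update: phi_21 = phi_11 - phi_22 phi_11 = -0.2106 - (0.077694)(-0.2106) = -0.194238.
Step k = 3:
  phi_33 = [rho(3) - phi_21 rho(2) - phi_22 rho(1)] / [1 - phi_21 rho(1) - phi_22 rho(2)]
    numerator   = 0.275 - (-0.194238)(0.1186) - (0.077694)(-0.2106) = 0.31439885
    denominator = 1 - (-0.194238)(-0.2106) - (0.077694)(0.1186) = 0.94987908
  phi_33 = 0.31439885 / 0.94987908 = 0.331.
Therefore phi_{33} = 0.3310.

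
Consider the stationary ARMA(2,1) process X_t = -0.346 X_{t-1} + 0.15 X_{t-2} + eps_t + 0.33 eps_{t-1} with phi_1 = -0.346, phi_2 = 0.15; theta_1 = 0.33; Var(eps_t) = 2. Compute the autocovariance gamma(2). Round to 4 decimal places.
\gamma(2) = 0.3307

Multiply the model equation by X_{t-k} and take expectations. With theta_0 = psi_0 = 1 and psi_j the MA(infinity) weights, this gives
  gamma(k) - sum_i phi_i gamma(k-i) = c_k,
  c_k = sigma^2 * sum_{j=k..q} theta_j psi_{j-k}   (c_k = 0 for k > q),
using gamma(-m) = gamma(m).
psi-weights needed (psi_j = theta_j + sum_i phi_i psi_{j-i}):
  psi_1 = theta_1 + phi_1 = 0.33 + (-0.346) = -0.016
Right-hand sides:
  c_0 = sigma^2 (1 + theta_1 psi_1) = 2 * (1 + (0.33)(-0.016)) = 2 * 0.99472 = 1.98944
  c_1 = sigma^2 theta_1 = 2 * (0.33) = 0.66
  c_2 = 0
Equations for k = 0, 1, 2 (AR order 2, c_2 = 0):
  (E0) gamma(0) = phi_1 gamma(1) + phi_2 gamma(2) + c_0
  (E1) gamma(1) = phi_1 gamma(0) + phi_2 gamma(1) + c_1
  (E2) gamma(2) = phi_1 gamma(1) + phi_2 gamma(0)
From (E1): gamma(1) = A gamma(0) + B with
  A = phi_1 / (1 - phi_2) = -0.346 / 0.85 = -0.407059,   B = c_1 / (1 - phi_2) = 0.66 / 0.85 = 0.776471.
Insert (E2) into (E0): gamma(0) (1 - phi_2^2) = phi_1 (1 + phi_2) gamma(1) + c_0.
  phi_1 (1 + phi_2) = (-0.346)(1.15) = -0.3979,   1 - phi_2^2 = 0.9775.
Replace gamma(1) by A gamma(0) + B and collect gamma(0):
  gamma(0) [0.9775 - (-0.3979)(-0.407059)] = (-0.3979)(0.776471) + 1.98944
  gamma(0) * 0.815531 = 1.680482
  gamma(0) = 1.680482 / 0.815531 = 2.060598.
  gamma(1) = A gamma(0) + B = (-0.407059)(2.060598) + (0.776471) = -0.062314.
  gamma(2) = phi_1 gamma(1) + phi_2 gamma(0) = (-0.346)(-0.062314) + (0.15)(2.060598) = 0.33065.
Therefore gamma(2) = 0.3307 (to 4 decimal places).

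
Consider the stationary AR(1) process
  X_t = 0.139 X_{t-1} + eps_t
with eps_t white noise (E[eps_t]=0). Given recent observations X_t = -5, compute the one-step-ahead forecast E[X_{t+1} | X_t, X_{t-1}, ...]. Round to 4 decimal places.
E[X_{t+1} \mid \mathcal F_t] = -0.6950

For an AR(p) model X_t = c + sum_i phi_i X_{t-i} + eps_t, the
one-step-ahead conditional mean is
  E[X_{t+1} | X_t, ...] = c + sum_i phi_i X_{t+1-i}.
Substitute known values:
  E[X_{t+1} | ...] = (0.139) * (-5)
                   = -0.6950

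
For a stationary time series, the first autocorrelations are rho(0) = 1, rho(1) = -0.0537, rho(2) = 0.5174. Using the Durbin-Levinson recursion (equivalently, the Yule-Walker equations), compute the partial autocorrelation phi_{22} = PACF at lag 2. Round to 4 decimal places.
\phi_{22} = 0.5160

The PACF at lag k is phi_{kk}, the last component of the solution
to the Yule-Walker system G_k phi = r_k where
  (G_k)_{ij} = rho(|i - j|), (r_k)_i = rho(i), i,j = 1..k.
Equivalently, Durbin-Levinson gives phi_{kk} iteratively:
  phi_{11} = rho(1)
  phi_{kk} = [rho(k) - sum_{j=1..k-1} phi_{k-1,j} rho(k-j)]
            / [1 - sum_{j=1..k-1} phi_{k-1,j} rho(j)],
  phi_{k,j} = phi_{k-1,j} - phi_{kk} phi_{k-1,k-j},  j = 1..k-1.
Step k = 1:
  phi_11 = rho(1) = -0.0537.
Step k = 2:
  phi_22 = [rho(2) - phi_11 rho(1)] / [1 - phi_11 rho(1)] = [0.5174 - (-0.0537)(-0.0537)] / [1 - (-0.0537)(-0.0537)]
         = 0.51451631 / 0.99711631 = 0.516.
Therefore phi_{22} = 0.5160.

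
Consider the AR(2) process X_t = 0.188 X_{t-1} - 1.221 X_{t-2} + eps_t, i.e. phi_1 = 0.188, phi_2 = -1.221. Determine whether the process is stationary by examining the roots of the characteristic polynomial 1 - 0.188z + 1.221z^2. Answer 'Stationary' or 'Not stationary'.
\text{Not stationary}

The AR(p) characteristic polynomial is P(z) = 1 - 0.188z + 1.221z^2.
Stationarity requires all roots to lie outside the unit circle, i.e. |z| > 1 for every root.
Set 1 + (-0.188) z + (1.221) z^2 = 0, i.e. a z^2 + b z + c = 0 with a = 1.221, b = -0.188, c = 1.
Discriminant D = b^2 - 4ac = (-0.188)^2 - 4*(1.221)*1 = 0.035344 - (4.884) = -4.848656.
D < 0, so the roots are the complex-conjugate pair z = (-b +/- i sqrt(-D)) / (2a) = 0.077 +/- 0.9017i.
For a conjugate pair |z|^2 = z * conj(z) = (product of roots) = c/a = 1/(1.221) = 0.819001, so |z| = sqrt(0.819001) = 0.905 for both roots.
Moduli of all roots: 0.9050, 0.9050.
All moduli strictly greater than 1? No.
Verdict: Not stationary.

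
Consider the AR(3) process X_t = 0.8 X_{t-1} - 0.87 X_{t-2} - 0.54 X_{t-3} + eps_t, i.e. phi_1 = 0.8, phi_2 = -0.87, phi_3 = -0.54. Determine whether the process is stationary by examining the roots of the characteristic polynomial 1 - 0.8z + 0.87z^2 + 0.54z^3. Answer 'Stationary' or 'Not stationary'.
\text{Not stationary}

The AR(p) characteristic polynomial is P(z) = 1 - 0.8z + 0.87z^2 + 0.54z^3.
Stationarity requires all roots to lie outside the unit circle, i.e. |z| > 1 for every root.
Degree 3: look for a simple real root z0 first, then factor out (1 - z/z0) and solve the remaining quadratic.
Testing z0 = -2.5: P(-2.5) = 1 + (-0.8)(-2.5) + (0.87)(-2.5)^2 + (0.54)(-2.5)^3
  = 1 + (2) + (5.4375) + (-8.4375) = 0.  So z_0 = -2.5 is a root, |z_0| = 2.5.
Divide out the factor (1 + 0.4 z) = (1 - z/z0) (since 1/z0 = -0.4):
  P(z) = (1 + 0.4 z)(1 + (-1.2) z + (1.35) z^2)
  [check: z-coef -1.2 - (-0.4) = -0.8; z^2-coef 1.35 - (-0.4)(-1.2) = 0.87; z^3-coef -(-0.4)(1.35) = 0.54.]
Remaining roots from the quadratic factor 1 + (-1.2) z + (1.35) z^2:
  Set 1 + (-1.2) z + (1.35) z^2 = 0, i.e. a z^2 + b z + c = 0 with a = 1.35, b = -1.2, c = 1.
  Discriminant D = b^2 - 4ac = (-1.2)^2 - 4*(1.35)*1 = 1.44 - (5.4) = -3.96.
  D < 0, so the roots are the complex-conjugate pair z = (-b +/- i sqrt(-D)) / (2a) = 0.4444 +/- 0.737i.
  For a conjugate pair |z|^2 = z * conj(z) = (product of roots) = c/a = 1/(1.35) = 0.740741, so |z| = sqrt(0.740741) = 0.8607 for both roots.
Moduli of all roots: 2.5000, 0.8607, 0.8607.
All moduli strictly greater than 1? No.
Verdict: Not stationary.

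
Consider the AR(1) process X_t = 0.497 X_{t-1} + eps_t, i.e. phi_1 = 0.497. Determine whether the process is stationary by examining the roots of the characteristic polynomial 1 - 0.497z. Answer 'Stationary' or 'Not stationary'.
\text{Stationary}

The AR(p) characteristic polynomial is P(z) = 1 - 0.497z.
Stationarity requires all roots to lie outside the unit circle, i.e. |z| > 1 for every root.
This is linear in z: 1 + (-0.497) z = 0  =>  z = -1/(-0.497) = 2.012072,  |z| = 2.012072.
Moduli of all roots: 2.0121.
All moduli strictly greater than 1? Yes.
Verdict: Stationary.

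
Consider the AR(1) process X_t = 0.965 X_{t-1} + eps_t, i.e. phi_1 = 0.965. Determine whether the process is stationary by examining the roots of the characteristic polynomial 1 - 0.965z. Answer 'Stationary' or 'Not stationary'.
\text{Stationary}

The AR(p) characteristic polynomial is P(z) = 1 - 0.965z.
Stationarity requires all roots to lie outside the unit circle, i.e. |z| > 1 for every root.
This is linear in z: 1 + (-0.965) z = 0  =>  z = -1/(-0.965) = 1.036269,  |z| = 1.036269.
Moduli of all roots: 1.0363.
All moduli strictly greater than 1? Yes.
Verdict: Stationary.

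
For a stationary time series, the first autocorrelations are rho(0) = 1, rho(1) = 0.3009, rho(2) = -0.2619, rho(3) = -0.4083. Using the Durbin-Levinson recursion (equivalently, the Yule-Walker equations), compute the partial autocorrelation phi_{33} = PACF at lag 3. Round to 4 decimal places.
\phi_{33} = -0.2359

The PACF at lag k is phi_{kk}, the last component of the solution
to the Yule-Walker system G_k phi = r_k where
  (G_k)_{ij} = rho(|i - j|), (r_k)_i = rho(i), i,j = 1..k.
Equivalently, Durbin-Levinson gives phi_{kk} iteratively:
  phi_{11} = rho(1)
  phi_{kk} = [rho(k) - sum_{j=1..k-1} phi_{k-1,j} rho(k-j)]
            / [1 - sum_{j=1..k-1} phi_{k-1,j} rho(j)],
  phi_{k,j} = phi_{k-1,j} - phi_{kk} phi_{k-1,k-j},  j = 1..k-1.
Step k = 1:
  phi_11 = rho(1) = 0.3009.
Step k = 2:
  phi_22 = [rho(2) - phi_11 rho(1)] / [1 - phi_11 rho(1)] = [-0.2619 - (0.3009)(0.3009)] / [1 - (0.3009)(0.3009)]
         = -0.35244081 / 0.90945919 = -0.387528.
  Update: phi_21 = phi_11 - phi_22 phi_11 = 0.3009 - (-0.387528)(0.3009) = 0.417507.
Step k = 3:
  phi_33 = [rho(3) - phi_21 rho(2) - phi_22 rho(1)] / [1 - phi_21 rho(1) - phi_22 rho(2)]
    numerator   = -0.4083 - (0.417507)(-0.2619) - (-0.387528)(0.3009) = -0.18234773
    denominator = 1 - (0.417507)(0.3009) - (-0.387528)(-0.2619) = 0.77287854
  phi_33 = -0.18234773 / 0.77287854 = -0.2359.
Therefore phi_{33} = -0.2359.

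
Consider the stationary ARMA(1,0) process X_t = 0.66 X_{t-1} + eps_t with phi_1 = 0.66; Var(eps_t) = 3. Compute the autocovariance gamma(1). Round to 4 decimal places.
\gamma(1) = 3.5082

Multiply the model equation by X_{t-k} and take expectations. With theta_0 = psi_0 = 1 and psi_j the MA(infinity) weights, this gives
  gamma(k) - sum_i phi_i gamma(k-i) = c_k,
  c_k = sigma^2 * sum_{j=k..q} theta_j psi_{j-k}   (c_k = 0 for k > q),
using gamma(-m) = gamma(m).
Pure AR (q = 0): c_0 = sigma^2 = 3, c_k = 0 for k >= 1.
Equations for k = 0 and k = 1 (AR order 1):
  gamma(0) = phi_1 gamma(1) + c_0
  gamma(1) = phi_1 gamma(0) + c_1
Substituting the second into the first: gamma(0) (1 - phi_1^2) = c_0 + phi_1 c_1, so
  gamma(0) = c_0 / (1 - phi_1^2) = 3 / (1 - (0.66)^2) = 3 / 0.5644 = 5.315379.
  gamma(1) = phi_1 gamma(0) = (0.66)(5.315379) = 3.50815.
Therefore gamma(1) = 3.5082 (to 4 decimal places).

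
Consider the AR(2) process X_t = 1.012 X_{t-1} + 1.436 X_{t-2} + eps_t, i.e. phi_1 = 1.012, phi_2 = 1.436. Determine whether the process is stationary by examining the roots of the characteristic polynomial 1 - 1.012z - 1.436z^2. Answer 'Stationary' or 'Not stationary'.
\text{Not stationary}

The AR(p) characteristic polynomial is P(z) = 1 - 1.012z - 1.436z^2.
Stationarity requires all roots to lie outside the unit circle, i.e. |z| > 1 for every root.
Set 1 + (-1.012) z + (-1.436) z^2 = 0, i.e. a z^2 + b z + c = 0 with a = -1.436, b = -1.012, c = 1.
Discriminant D = b^2 - 4ac = (-1.012)^2 - 4*(-1.436)*1 = 1.024144 - (-5.744) = 6.768144.
D >= 0, so the roots are real: z = (-b +/- sqrt(D)) / (2a) = (1.012 +/- 2.601566) / (-2.872).
  z_1 = (1.012 + 2.601566) / (-2.872) = -1.2582,   |z_1| = 1.2582.
  z_2 = (1.012 - 2.601566) / (-2.872) = 0.5535,   |z_2| = 0.5535.
Moduli of all roots: 1.2582, 0.5535.
All moduli strictly greater than 1? No.
Verdict: Not stationary.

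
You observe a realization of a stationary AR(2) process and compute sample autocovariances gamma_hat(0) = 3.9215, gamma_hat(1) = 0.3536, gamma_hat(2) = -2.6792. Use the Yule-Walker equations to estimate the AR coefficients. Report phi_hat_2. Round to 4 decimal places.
\hat\phi_{2} = -0.6970

The Yule-Walker equations for an AR(p) process read, in matrix form,
  Gamma_p phi = r_p,   with   (Gamma_p)_{ij} = gamma(|i - j|),
                       (r_p)_i = gamma(i),   i,j = 1..p.
Substitute the sample gammas (Toeplitz matrix and right-hand side of size 2):
  Gamma_p = [[3.9215, 0.3536], [0.3536, 3.9215]]
  r_p     = [0.3536, -2.6792]
Written out:
  3.9215 phi_1 + 0.3536 phi_2 = 0.3536
  0.3536 phi_1 + 3.9215 phi_2 = -2.6792
Solve by Cramer's rule:
  det = gamma(0)^2 - gamma(1)^2 = (3.9215)^2 - (0.3536)^2 = 15.37816225 - 0.12503296 = 15.25312929
  phi_hat_1 = [gamma(1) gamma(0) - gamma(1) gamma(2)] / det = [(0.3536)(3.9215) - (0.3536)(-2.6792)] / 15.25312929 = 2.33400752 / 15.25312929 = 0.153
  phi_hat_2 = [gamma(0) gamma(2) - gamma(1)^2] / det = [(3.9215)(-2.6792) - (0.3536)^2] / 15.25312929 = -10.63151576 / 15.25312929 = -0.697
So phi_hat = [0.1530, -0.6970].
Therefore phi_hat_2 = -0.6970.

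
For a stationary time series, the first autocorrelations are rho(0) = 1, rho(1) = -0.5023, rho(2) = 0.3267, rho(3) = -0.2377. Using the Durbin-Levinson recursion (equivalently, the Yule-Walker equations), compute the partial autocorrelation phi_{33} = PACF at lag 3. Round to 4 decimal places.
\phi_{33} = -0.0540

The PACF at lag k is phi_{kk}, the last component of the solution
to the Yule-Walker system G_k phi = r_k where
  (G_k)_{ij} = rho(|i - j|), (r_k)_i = rho(i), i,j = 1..k.
Equivalently, Durbin-Levinson gives phi_{kk} iteratively:
  phi_{11} = rho(1)
  phi_{kk} = [rho(k) - sum_{j=1..k-1} phi_{k-1,j} rho(k-j)]
            / [1 - sum_{j=1..k-1} phi_{k-1,j} rho(j)],
  phi_{k,j} = phi_{k-1,j} - phi_{kk} phi_{k-1,k-j},  j = 1..k-1.
Step k = 1:
  phi_11 = rho(1) = -0.5023.
Step k = 2:
  phi_22 = [rho(2) - phi_11 rho(1)] / [1 - phi_11 rho(1)] = [0.3267 - (-0.5023)(-0.5023)] / [1 - (-0.5023)(-0.5023)]
         = 0.07439471 / 0.74769471 = 0.099499.
  Update: phi_21 = phi_11 - phi_22 phi_11 = -0.5023 - (0.099499)(-0.5023) = -0.452322.
Step k = 3:
  phi_33 = [rho(3) - phi_21 rho(2) - phi_22 rho(1)] / [1 - phi_21 rho(1) - phi_22 rho(2)]
    numerator   = -0.2377 - (-0.452322)(0.3267) - (0.099499)(-0.5023) = -0.03994824
    denominator = 1 - (-0.452322)(-0.5023) - (0.099499)(0.3267) = 0.74029253
  phi_33 = -0.03994824 / 0.74029253 = -0.054.
Therefore phi_{33} = -0.0540.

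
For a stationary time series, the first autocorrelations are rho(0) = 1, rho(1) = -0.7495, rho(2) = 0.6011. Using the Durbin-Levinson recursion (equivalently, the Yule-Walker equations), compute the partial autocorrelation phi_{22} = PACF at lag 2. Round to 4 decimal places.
\phi_{22} = 0.0898

The PACF at lag k is phi_{kk}, the last component of the solution
to the Yule-Walker system G_k phi = r_k where
  (G_k)_{ij} = rho(|i - j|), (r_k)_i = rho(i), i,j = 1..k.
Equivalently, Durbin-Levinson gives phi_{kk} iteratively:
  phi_{11} = rho(1)
  phi_{kk} = [rho(k) - sum_{j=1..k-1} phi_{k-1,j} rho(k-j)]
            / [1 - sum_{j=1..k-1} phi_{k-1,j} rho(j)],
  phi_{k,j} = phi_{k-1,j} - phi_{kk} phi_{k-1,k-j},  j = 1..k-1.
Step k = 1:
  phi_11 = rho(1) = -0.7495.
Step k = 2:
  phi_22 = [rho(2) - phi_11 rho(1)] / [1 - phi_11 rho(1)] = [0.6011 - (-0.7495)(-0.7495)] / [1 - (-0.7495)(-0.7495)]
         = 0.03934975 / 0.43824975 = 0.0898.
Therefore phi_{22} = 0.0898.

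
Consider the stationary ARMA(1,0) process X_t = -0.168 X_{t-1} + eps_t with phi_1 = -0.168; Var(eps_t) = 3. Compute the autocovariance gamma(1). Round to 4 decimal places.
\gamma(1) = -0.5186

Multiply the model equation by X_{t-k} and take expectations. With theta_0 = psi_0 = 1 and psi_j the MA(infinity) weights, this gives
  gamma(k) - sum_i phi_i gamma(k-i) = c_k,
  c_k = sigma^2 * sum_{j=k..q} theta_j psi_{j-k}   (c_k = 0 for k > q),
using gamma(-m) = gamma(m).
Pure AR (q = 0): c_0 = sigma^2 = 3, c_k = 0 for k >= 1.
Equations for k = 0 and k = 1 (AR order 1):
  gamma(0) = phi_1 gamma(1) + c_0
  gamma(1) = phi_1 gamma(0) + c_1
Substituting the second into the first: gamma(0) (1 - phi_1^2) = c_0 + phi_1 c_1, so
  gamma(0) = c_0 / (1 - phi_1^2) = 3 / (1 - (-0.168)^2) = 3 / 0.971776 = 3.087131.
  gamma(1) = phi_1 gamma(0) = (-0.168)(3.087131) = -0.518638.
Therefore gamma(1) = -0.5186 (to 4 decimal places).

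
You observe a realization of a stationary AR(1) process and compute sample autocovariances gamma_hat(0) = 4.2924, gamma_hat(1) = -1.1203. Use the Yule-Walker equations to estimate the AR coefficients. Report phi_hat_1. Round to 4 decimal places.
\hat\phi_{1} = -0.2610

The Yule-Walker equations for an AR(p) process read, in matrix form,
  Gamma_p phi = r_p,   with   (Gamma_p)_{ij} = gamma(|i - j|),
                       (r_p)_i = gamma(i),   i,j = 1..p.
Substitute the sample gammas (Toeplitz matrix and right-hand side of size 1):
  Gamma_p = [[4.2924]]
  r_p     = [-1.1203]
With p = 1 this is the single equation gamma(0) phi_1 = gamma(1):
  phi_hat_1 = gamma(1) / gamma(0) = -1.1203 / 4.2924 = -0.2610.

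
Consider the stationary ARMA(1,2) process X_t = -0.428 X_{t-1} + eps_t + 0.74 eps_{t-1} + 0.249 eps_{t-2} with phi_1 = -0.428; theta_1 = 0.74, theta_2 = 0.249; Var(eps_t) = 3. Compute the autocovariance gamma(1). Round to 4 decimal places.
\gamma(1) = 1.0231

Multiply the model equation by X_{t-k} and take expectations. With theta_0 = psi_0 = 1 and psi_j the MA(infinity) weights, this gives
  gamma(k) - sum_i phi_i gamma(k-i) = c_k,
  c_k = sigma^2 * sum_{j=k..q} theta_j psi_{j-k}   (c_k = 0 for k > q),
using gamma(-m) = gamma(m).
psi-weights needed (psi_j = theta_j + sum_i phi_i psi_{j-i}):
  psi_1 = theta_1 + phi_1 = 0.74 + (-0.428) = 0.312
  psi_2 = theta_2 + phi_1 psi_1 = 0.249 + (-0.428)(0.312) = 0.115464
Right-hand sides:
  c_0 = sigma^2 (1 + theta_1 psi_1 + theta_2 psi_2) = 3 * (1 + (0.74)(0.312) + (0.249)(0.115464)) = 3 * 1.259631 = 3.778892
  c_1 = sigma^2 (theta_1 + theta_2 psi_1) = 3 * (0.74 + (0.249)(0.312)) = 2.453064
  c_2 = sigma^2 theta_2 = 3 * (0.249) = 0.747
Equations for k = 0 and k = 1 (AR order 1):
  gamma(0) = phi_1 gamma(1) + c_0
  gamma(1) = phi_1 gamma(0) + c_1
Substituting the second into the first: gamma(0) (1 - phi_1^2) = c_0 + phi_1 c_1, so
  gamma(0) = (c_0 + phi_1 c_1) / (1 - phi_1^2) = (3.778892 + (-0.428)(2.453064)) / (1 - (-0.428)^2) = 2.72898 / 0.816816 = 3.340998.
  gamma(1) = phi_1 gamma(0) + c_1 = (-0.428)(3.340998) + (2.453064) = 1.023117.
Therefore gamma(1) = 1.0231 (to 4 decimal places).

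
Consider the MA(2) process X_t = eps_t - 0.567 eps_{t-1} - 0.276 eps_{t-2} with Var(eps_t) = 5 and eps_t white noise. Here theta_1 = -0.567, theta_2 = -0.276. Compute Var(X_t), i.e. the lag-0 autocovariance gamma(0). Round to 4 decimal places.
\gamma(0) = 6.9883

For an MA(q) process X_t = eps_t + sum_i theta_i eps_{t-i} with
Var(eps_t) = sigma^2, the variance is
  gamma(0) = sigma^2 * (1 + sum_i theta_i^2).
  sum_i theta_i^2 = (-0.567)^2 + (-0.276)^2 = 0.321489 + 0.076176 = 0.397665.
  gamma(0) = 5 * (1 + 0.397665) = 5 * 1.397665 = 6.988325, which rounds to 6.9883.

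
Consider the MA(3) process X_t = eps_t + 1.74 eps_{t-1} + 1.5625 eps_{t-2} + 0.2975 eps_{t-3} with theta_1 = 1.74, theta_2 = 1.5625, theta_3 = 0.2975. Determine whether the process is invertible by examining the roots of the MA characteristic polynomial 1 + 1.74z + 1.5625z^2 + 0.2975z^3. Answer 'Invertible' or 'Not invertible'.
\text{Not invertible}

The MA(q) characteristic polynomial is P(z) = 1 + 1.74z + 1.5625z^2 + 0.2975z^3.
Invertibility requires all roots to lie outside the unit circle, i.e. |z| > 1 for every root.
Degree 3: look for a simple real root z0 first, then factor out (1 - z/z0) and solve the remaining quadratic.
Testing z0 = -4: P(-4) = 1 + (1.74)(-4) + (1.5625)(-4)^2 + (0.2975)(-4)^3
  = 1 + (-6.96) + (25) + (-19.04) = 0.  So z_0 = -4 is a root, |z_0| = 4.
Divide out the factor (1 + 0.25 z) = (1 - z/z0) (since 1/z0 = -0.25):
  P(z) = (1 + 0.25 z)(1 + (1.49) z + (1.19) z^2)
  [check: z-coef 1.49 - (-0.25) = 1.74; z^2-coef 1.19 - (-0.25)(1.49) = 1.5625; z^3-coef -(-0.25)(1.19) = 0.2975.]
Remaining roots from the quadratic factor 1 + (1.49) z + (1.19) z^2:
  Set 1 + (1.49) z + (1.19) z^2 = 0, i.e. a z^2 + b z + c = 0 with a = 1.19, b = 1.49, c = 1.
  Discriminant D = b^2 - 4ac = (1.49)^2 - 4*(1.19)*1 = 2.2201 - (4.76) = -2.5399.
  D < 0, so the roots are the complex-conjugate pair z = (-b +/- i sqrt(-D)) / (2a) = -0.6261 +/- 0.6696i.
  For a conjugate pair |z|^2 = z * conj(z) = (product of roots) = c/a = 1/(1.19) = 0.840336, so |z| = sqrt(0.840336) = 0.9167 for both roots.
Moduli of all roots: 4.0000, 0.9167, 0.9167.
All moduli strictly greater than 1? No.
Verdict: Not invertible.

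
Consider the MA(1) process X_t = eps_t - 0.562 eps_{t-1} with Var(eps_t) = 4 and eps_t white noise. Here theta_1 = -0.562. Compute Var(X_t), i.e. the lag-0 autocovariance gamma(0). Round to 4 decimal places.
\gamma(0) = 5.2634

For an MA(q) process X_t = eps_t + sum_i theta_i eps_{t-i} with
Var(eps_t) = sigma^2, the variance is
  gamma(0) = sigma^2 * (1 + sum_i theta_i^2).
  sum_i theta_i^2 = (-0.562)^2 = 0.315844.
  gamma(0) = 4 * (1 + 0.315844) = 4 * 1.315844 = 5.263376, which rounds to 5.2634.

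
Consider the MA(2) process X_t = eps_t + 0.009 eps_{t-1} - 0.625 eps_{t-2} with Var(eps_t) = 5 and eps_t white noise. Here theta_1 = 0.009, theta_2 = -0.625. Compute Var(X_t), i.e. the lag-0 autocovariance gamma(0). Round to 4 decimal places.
\gamma(0) = 6.9535

For an MA(q) process X_t = eps_t + sum_i theta_i eps_{t-i} with
Var(eps_t) = sigma^2, the variance is
  gamma(0) = sigma^2 * (1 + sum_i theta_i^2).
  sum_i theta_i^2 = (0.009)^2 + (-0.625)^2 = 0.000081 + 0.390625 = 0.390706.
  gamma(0) = 5 * (1 + 0.390706) = 5 * 1.390706 = 6.95353, which rounds to 6.9535.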